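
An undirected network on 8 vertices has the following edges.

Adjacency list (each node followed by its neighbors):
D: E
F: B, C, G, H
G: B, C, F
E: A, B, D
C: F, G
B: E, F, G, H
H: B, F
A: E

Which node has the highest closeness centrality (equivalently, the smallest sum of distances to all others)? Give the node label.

B

Farness (sum of distances to all others) for each node — A:18, B:10, C:17, D:18, E:12, F:12, G:13, H:14.
The smallest farness is 10, for B, so B has the highest closeness.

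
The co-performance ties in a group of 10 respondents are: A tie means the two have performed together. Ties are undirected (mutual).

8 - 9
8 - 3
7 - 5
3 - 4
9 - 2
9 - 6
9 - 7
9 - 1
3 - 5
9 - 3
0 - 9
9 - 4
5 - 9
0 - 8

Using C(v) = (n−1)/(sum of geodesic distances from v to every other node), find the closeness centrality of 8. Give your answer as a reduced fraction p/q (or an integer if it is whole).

Distances from 8: 0:1, 1:2, 2:2, 3:1, 4:2, 5:2, 6:2, 7:2, 9:1. Sum = 15.
n = 10, so closeness = 9/15 = 3/5.

3/5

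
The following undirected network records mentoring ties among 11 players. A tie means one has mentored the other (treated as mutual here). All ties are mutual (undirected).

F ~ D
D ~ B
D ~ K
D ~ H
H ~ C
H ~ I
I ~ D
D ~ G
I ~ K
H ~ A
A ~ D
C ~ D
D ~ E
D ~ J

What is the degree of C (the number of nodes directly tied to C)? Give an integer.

2

C is directly tied to D and H. That is 2 neighbors, so the degree of C is 2.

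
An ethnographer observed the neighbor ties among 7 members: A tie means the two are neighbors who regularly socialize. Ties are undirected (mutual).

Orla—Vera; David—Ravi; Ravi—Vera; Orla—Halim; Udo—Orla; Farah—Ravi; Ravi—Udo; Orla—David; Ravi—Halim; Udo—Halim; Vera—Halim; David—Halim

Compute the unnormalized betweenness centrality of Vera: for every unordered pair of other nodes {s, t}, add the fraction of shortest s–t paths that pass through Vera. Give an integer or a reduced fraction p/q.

1/2

Pairs whose geodesics pass through Vera — Farah–Orla: 1/4; Orla–Ravi: 1/4.
All other pairs contribute 0.
Summing the contributions gives betweenness(Vera) = 1/2.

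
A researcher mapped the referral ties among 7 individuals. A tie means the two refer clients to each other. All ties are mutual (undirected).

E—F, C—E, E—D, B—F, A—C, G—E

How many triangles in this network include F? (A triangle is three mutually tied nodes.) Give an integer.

F's neighbors are B and E, but none of them are tied to each other, so no triangle contains F.

0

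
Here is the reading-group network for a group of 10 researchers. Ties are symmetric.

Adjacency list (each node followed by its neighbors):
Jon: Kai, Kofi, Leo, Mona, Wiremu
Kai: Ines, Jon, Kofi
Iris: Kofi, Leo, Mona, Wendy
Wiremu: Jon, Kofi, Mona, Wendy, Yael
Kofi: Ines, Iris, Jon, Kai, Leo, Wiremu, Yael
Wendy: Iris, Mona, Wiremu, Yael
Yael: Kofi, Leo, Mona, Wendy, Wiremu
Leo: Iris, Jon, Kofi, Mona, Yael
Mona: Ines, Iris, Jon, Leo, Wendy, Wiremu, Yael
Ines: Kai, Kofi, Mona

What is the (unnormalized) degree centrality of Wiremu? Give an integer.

Wiremu is directly tied to Jon, Kofi, Mona, Wendy, and Yael. That is 5 neighbors, so the degree of Wiremu is 5.

5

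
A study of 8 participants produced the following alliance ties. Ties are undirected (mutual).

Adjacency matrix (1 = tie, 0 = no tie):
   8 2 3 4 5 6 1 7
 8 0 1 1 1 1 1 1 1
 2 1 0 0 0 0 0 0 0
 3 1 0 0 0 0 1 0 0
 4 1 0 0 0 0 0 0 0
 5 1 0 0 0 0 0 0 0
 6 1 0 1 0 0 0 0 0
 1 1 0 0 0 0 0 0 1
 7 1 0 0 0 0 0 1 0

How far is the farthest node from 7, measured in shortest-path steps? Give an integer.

2

Distances from 7: 1:1, 2:2, 3:2, 4:2, 5:2, 6:2, 8:1.
The largest is 2 (to 2, 3, 4, 5, and 6), so the eccentricity of 7 is 2.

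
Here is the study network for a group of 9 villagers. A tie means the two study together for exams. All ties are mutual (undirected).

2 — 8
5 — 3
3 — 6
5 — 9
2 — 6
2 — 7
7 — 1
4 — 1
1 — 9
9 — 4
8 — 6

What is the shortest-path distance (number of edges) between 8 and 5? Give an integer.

3

One shortest route is 8 – 6 – 3 – 5, which uses 3 edges, and at distance 2 from 8 we only reach {3, 7}, which does not include 5. So d(8,5) = 3.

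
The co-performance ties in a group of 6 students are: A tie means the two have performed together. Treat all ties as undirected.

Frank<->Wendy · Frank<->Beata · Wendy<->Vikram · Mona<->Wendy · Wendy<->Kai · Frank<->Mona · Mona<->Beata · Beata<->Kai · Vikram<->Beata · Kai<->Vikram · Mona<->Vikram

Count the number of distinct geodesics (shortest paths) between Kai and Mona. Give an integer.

3

The shortest distance is 2. The length-2 paths are: Kai–Beata–Mona; Kai–Wendy–Mona; Kai–Vikram–Mona.
That gives 3 distinct shortest paths.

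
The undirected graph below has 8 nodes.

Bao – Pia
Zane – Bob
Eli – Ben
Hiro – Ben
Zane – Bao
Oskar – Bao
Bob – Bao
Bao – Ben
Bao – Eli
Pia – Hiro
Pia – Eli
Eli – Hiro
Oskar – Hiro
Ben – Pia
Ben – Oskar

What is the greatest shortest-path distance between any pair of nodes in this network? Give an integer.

3

Eccentricity of each node (its greatest distance to any other): Bao:2, Ben:2, Bob:3, Eli:2, Hiro:3, Oskar:2, Pia:2, Zane:3.
The maximum eccentricity is 3, realized for instance by the pair Zane–Hiro via Zane – Bao – Pia – Hiro. So the diameter is 3.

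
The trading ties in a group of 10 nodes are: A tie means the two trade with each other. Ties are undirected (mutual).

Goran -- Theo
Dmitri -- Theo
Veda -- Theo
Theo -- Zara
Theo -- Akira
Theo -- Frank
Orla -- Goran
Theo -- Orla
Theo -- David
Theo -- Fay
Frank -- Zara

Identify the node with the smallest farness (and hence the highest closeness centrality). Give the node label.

Theo

Farness (sum of distances to all others) for each node — Akira:17, David:17, Dmitri:17, Fay:17, Frank:16, Goran:16, Orla:16, Theo:9, Veda:17, Zara:16.
The smallest farness is 9, for Theo, so Theo has the highest closeness.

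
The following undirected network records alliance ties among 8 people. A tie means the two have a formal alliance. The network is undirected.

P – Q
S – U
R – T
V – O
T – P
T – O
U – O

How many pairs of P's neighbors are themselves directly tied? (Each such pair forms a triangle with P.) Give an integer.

P's neighbors are Q and T, but none of them are tied to each other, so no triangle contains P.

0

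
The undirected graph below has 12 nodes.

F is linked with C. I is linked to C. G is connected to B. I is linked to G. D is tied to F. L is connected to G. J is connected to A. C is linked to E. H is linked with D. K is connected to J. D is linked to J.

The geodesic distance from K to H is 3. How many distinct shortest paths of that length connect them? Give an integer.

1

The shortest distance is 3, and the only length-3 path is K–J–D–H. So there is exactly 1 shortest path.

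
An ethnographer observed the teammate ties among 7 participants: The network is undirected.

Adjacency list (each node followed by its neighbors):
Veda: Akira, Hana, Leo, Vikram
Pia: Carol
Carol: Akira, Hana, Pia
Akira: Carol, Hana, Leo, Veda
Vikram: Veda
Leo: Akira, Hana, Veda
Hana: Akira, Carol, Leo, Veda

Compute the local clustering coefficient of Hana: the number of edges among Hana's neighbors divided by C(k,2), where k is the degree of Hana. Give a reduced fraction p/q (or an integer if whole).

2/3

Hana's neighbors: Akira, Carol, Leo, and Veda (k = 4).
Possible neighbor pairs: C(4,2) = 6. Edges among them: Akira–Carol, Akira–Leo, Akira–Veda, Leo–Veda → e = 4.
Clustering(Hana) = 4/6 = 2/3.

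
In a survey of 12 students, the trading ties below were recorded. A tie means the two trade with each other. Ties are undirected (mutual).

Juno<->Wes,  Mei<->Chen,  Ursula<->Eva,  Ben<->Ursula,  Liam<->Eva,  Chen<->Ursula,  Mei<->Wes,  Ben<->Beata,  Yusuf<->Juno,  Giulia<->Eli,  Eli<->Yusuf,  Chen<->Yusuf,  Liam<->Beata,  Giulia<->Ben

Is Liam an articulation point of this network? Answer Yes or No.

No

Even without Liam, every remaining node can still reach every other (the residual graph is connected), so Liam is not a cut vertex.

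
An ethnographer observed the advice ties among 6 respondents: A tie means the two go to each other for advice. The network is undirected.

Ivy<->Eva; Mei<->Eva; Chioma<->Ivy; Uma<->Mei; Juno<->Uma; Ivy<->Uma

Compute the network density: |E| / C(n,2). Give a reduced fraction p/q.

There are 6 edges and 6 nodes, so the maximum possible is C(6,2) = 15.
Density = 6/15 = 2/5.

2/5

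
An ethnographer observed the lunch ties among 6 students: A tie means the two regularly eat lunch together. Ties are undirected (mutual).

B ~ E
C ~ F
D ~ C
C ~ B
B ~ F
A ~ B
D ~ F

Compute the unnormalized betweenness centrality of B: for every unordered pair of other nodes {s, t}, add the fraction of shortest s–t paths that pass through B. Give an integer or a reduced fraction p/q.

Pairs whose geodesics pass through B — E–A: 1; E–F: 1; E–D: 2/2; E–C: 1; A–F: 1; A–D: 2/2; A–C: 1.
All other pairs contribute 0.
Summing the contributions gives betweenness(B) = 7.

7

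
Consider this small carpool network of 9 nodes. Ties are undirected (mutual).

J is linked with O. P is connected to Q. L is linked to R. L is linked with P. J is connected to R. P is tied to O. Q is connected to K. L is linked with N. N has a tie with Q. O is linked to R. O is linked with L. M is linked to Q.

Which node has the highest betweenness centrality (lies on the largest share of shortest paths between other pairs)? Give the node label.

Unnormalized betweenness of each node: J:0, K:0, L:6, M:0, N:5/2, O:13/2, P:19/2, Q:27/2, R:1.
Q has the largest value, 27/2, making it the main broker — the node through which the most shortest paths run.

Q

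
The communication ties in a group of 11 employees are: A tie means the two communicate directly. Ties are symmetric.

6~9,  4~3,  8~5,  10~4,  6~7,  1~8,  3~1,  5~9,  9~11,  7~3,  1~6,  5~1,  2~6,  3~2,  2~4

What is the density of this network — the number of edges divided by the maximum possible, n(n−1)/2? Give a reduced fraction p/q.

3/11

There are 15 edges and 11 nodes, so the maximum possible is C(11,2) = 55.
Density = 15/55 = 3/11.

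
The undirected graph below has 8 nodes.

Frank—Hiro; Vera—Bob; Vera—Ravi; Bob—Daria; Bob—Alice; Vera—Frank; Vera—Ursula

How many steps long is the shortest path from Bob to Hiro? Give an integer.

One shortest route is Bob – Vera – Frank – Hiro, which uses 3 edges, and at distance 2 from Bob we only reach {Frank, Ravi, Ursula}, which does not include Hiro. So d(Bob,Hiro) = 3.

3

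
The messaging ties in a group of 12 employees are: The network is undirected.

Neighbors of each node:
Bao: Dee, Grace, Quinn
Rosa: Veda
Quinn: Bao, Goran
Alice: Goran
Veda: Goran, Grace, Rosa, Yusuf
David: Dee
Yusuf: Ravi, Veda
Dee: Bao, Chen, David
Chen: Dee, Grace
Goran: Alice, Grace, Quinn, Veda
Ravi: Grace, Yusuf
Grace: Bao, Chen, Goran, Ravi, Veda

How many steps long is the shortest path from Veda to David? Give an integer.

One shortest route is Veda – Grace – Bao – Dee – David, which uses 4 edges, and at distance 3 from Veda we only reach {Dee}, which does not include David. So d(Veda,David) = 4.

4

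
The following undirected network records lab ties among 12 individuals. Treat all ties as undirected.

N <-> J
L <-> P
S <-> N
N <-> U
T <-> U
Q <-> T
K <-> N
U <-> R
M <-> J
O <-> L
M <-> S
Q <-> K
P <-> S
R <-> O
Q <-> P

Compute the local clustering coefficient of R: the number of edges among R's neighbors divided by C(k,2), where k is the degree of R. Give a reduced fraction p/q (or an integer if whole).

R's neighbors: O and U (k = 2).
Possible neighbor pairs: C(2,2) = 1. Edges among them: none → e = 0.
Clustering(R) = 0/1.

0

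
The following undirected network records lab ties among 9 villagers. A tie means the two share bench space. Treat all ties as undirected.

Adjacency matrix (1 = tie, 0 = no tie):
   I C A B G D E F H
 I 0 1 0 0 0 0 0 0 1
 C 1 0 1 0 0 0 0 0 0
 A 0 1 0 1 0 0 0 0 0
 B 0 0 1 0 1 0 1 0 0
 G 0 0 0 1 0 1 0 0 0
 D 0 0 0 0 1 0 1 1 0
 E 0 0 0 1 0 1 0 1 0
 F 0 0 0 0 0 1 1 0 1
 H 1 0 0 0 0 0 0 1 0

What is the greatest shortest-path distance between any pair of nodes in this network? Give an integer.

4

Eccentricity of each node (its greatest distance to any other): A:3, B:3, C:4, D:4, E:3, F:3, G:4, H:3, I:4.
The maximum eccentricity is 4, realized for instance by the pair I–G via I – C – A – B – G. So the diameter is 4.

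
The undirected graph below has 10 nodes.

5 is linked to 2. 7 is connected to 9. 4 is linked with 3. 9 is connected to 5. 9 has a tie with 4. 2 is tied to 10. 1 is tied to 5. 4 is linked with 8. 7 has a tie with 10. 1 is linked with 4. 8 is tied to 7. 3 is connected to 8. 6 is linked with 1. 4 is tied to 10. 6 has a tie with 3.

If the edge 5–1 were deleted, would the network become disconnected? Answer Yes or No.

No

Even without that edge, 5 still reaches 1 via 5 – 9 – 4 – 1, so the network stays connected. Not a bridge.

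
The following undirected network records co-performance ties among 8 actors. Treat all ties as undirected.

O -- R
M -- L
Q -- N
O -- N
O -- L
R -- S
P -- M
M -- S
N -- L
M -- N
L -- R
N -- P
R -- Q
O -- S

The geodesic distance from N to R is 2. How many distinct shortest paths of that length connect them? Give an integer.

3

The shortest distance is 2. The length-2 paths are: N–L–R; N–Q–R; N–O–R.
That gives 3 distinct shortest paths.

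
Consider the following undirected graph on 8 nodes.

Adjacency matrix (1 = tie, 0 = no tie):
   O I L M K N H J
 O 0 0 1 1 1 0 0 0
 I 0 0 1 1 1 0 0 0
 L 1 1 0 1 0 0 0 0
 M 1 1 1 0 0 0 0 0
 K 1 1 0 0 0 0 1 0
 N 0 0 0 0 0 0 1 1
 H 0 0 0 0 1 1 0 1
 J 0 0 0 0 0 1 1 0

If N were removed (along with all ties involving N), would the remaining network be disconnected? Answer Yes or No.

No

Even without N, every remaining node can still reach every other (the residual graph is connected), so N is not a cut vertex.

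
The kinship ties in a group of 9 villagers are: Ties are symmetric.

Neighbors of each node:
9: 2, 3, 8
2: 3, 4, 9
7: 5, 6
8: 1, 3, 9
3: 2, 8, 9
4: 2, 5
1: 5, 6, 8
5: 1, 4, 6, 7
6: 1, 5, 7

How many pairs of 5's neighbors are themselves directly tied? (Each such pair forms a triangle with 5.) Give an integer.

5's neighbors: 1, 4, 6, and 7.
Neighbor pairs that are themselves tied: 5–1–6; 5–6–7. Each forms one triangle with 5, for 2 in total.

2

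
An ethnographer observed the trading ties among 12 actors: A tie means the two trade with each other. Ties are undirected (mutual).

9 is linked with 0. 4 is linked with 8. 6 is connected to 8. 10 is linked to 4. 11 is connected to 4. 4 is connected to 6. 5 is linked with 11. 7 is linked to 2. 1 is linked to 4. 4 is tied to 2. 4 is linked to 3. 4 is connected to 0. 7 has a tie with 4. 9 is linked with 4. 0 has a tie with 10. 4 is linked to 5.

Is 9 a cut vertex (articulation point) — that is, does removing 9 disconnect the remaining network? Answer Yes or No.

No

Even without 9, every remaining node can still reach every other (the residual graph is connected), so 9 is not a cut vertex.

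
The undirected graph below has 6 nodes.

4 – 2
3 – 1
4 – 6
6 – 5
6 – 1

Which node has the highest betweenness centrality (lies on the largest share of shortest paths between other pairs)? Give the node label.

6

Unnormalized betweenness of each node: 1:4, 2:0, 3:0, 4:4, 5:0, 6:8.
6 has the largest value, 8, making it the main broker — the node through which the most shortest paths run.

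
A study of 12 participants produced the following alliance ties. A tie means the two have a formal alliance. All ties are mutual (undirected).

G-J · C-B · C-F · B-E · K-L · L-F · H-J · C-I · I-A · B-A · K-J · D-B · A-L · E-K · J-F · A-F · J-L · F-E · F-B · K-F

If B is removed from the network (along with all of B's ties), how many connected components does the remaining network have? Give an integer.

2

Without B, the remaining ties split the others into: {A, C, E, F, G, H, I, J, K, L}; {D}.
That's 2 separate components.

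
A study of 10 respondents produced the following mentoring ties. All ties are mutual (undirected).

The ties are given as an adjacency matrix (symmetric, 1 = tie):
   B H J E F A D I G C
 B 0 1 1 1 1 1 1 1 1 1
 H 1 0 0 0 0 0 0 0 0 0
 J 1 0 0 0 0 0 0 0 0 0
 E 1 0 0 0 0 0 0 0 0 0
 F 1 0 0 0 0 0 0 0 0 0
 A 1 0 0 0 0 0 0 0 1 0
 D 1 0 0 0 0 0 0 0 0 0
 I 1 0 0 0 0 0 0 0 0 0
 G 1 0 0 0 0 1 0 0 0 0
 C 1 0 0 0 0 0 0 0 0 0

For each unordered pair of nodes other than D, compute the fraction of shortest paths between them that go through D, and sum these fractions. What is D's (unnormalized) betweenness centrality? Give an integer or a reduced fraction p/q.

No shortest path between any pair of other nodes passes through D.
Summing the contributions gives betweenness(D) = 0.

0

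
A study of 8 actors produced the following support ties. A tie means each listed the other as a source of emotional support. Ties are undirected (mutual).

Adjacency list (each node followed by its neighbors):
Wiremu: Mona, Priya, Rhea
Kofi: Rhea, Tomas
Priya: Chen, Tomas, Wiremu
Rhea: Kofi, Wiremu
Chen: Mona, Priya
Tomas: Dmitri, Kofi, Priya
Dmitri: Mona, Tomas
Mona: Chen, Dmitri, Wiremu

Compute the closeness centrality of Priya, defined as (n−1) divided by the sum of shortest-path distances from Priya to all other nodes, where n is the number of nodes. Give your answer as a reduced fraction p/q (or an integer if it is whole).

Distances from Priya: Chen:1, Dmitri:2, Kofi:2, Mona:2, Rhea:2, Tomas:1, Wiremu:1. Sum = 11.
n = 8, so closeness = 7/11.

7/11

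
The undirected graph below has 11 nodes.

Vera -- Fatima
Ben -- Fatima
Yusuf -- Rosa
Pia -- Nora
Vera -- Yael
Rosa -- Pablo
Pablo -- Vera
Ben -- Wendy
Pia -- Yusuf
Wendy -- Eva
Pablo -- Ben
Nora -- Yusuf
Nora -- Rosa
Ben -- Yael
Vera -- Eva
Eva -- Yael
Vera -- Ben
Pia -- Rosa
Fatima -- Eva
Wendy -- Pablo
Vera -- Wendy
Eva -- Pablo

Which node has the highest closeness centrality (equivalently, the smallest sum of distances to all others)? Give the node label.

Pablo

Farness (sum of distances to all others) for each node — Ben:18, Eva:18, Fatima:24, Nora:25, Pablo:15, Pia:25, Rosa:18, Vera:17, Wendy:19, Yael:24, Yusuf:25.
The smallest farness is 15, for Pablo, so Pablo has the highest closeness.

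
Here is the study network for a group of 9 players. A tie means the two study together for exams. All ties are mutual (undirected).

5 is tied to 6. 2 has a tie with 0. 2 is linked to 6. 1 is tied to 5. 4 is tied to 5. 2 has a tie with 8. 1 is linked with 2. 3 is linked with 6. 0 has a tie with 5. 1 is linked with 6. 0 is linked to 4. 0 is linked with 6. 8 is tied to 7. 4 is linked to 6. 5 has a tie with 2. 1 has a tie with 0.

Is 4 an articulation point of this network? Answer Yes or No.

No

Even without 4, every remaining node can still reach every other (the residual graph is connected), so 4 is not a cut vertex.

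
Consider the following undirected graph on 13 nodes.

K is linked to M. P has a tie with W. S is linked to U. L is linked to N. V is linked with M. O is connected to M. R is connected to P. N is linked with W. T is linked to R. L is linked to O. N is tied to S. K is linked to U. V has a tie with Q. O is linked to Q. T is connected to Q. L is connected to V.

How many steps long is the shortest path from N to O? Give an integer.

2

One shortest route is N – L – O, which uses 2 edges, and N and O are not directly tied, so nothing shorter exists. So d(N,O) = 2.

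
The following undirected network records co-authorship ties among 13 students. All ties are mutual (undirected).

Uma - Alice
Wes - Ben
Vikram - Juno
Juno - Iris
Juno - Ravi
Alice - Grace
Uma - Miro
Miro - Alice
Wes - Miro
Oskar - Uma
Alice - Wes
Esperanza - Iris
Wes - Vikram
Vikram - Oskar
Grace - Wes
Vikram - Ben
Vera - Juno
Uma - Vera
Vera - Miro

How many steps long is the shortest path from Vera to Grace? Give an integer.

One shortest route is Vera – Miro – Wes – Grace, which uses 3 edges, and at distance 2 from Vera we only reach {Alice, Iris, Oskar, Ravi, Vikram, Wes}, which does not include Grace. So d(Vera,Grace) = 3.

3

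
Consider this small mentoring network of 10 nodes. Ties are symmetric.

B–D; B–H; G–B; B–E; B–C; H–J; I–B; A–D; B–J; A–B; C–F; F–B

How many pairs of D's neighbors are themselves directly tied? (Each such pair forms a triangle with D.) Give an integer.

1

D's neighbors: A and B.
Neighbor pairs that are themselves tied: D–A–B. Each forms one triangle with D, for 1 in total.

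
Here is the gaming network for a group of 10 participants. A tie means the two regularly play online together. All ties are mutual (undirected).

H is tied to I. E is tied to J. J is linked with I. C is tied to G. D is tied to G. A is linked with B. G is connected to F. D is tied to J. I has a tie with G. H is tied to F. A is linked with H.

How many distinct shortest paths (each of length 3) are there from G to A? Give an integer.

2

The shortest distance is 3. The length-3 paths are: G–F–H–A; G–I–H–A.
That gives 2 distinct shortest paths.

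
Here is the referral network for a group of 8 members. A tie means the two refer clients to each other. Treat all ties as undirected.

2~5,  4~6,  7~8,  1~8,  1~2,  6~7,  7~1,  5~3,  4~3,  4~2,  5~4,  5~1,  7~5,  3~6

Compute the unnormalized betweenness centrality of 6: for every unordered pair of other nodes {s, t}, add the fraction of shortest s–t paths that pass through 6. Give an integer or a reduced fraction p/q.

19/12

Pairs whose geodesics pass through 6 — 3–8: 1/3; 3–7: 1/2; 4–8: 1/4; 4–7: 1/2.
All other pairs contribute 0.
Summing the contributions gives betweenness(6) = 19/12.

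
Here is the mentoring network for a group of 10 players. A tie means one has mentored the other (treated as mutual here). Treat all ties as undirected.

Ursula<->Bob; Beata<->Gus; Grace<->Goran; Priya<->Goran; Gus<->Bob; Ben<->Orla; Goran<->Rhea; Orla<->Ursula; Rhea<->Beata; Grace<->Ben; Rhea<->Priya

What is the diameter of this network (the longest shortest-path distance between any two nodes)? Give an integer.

Eccentricity of each node (its greatest distance to any other): Beata:4, Ben:4, Bob:4, Goran:4, Grace:4, Gus:4, Orla:4, Priya:5, Rhea:4, Ursula:5.
The maximum eccentricity is 5, realized for instance by the pair Ursula–Priya via Ursula – Bob – Gus – Beata – Rhea – Priya. So the diameter is 5.

5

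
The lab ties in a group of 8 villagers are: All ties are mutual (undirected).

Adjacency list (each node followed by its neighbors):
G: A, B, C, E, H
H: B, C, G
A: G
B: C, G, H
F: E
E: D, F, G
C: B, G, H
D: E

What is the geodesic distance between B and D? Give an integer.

3

One shortest route is B – G – E – D, which uses 3 edges, and at distance 2 from B we only reach {A, E}, which does not include D. So d(B,D) = 3.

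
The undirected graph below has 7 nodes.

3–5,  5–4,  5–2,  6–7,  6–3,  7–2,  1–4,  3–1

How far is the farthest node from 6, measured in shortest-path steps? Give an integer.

3

Distances from 6: 1:2, 2:2, 3:1, 4:3, 5:2, 7:1.
The largest is 3 (to 4), so the eccentricity of 6 is 3.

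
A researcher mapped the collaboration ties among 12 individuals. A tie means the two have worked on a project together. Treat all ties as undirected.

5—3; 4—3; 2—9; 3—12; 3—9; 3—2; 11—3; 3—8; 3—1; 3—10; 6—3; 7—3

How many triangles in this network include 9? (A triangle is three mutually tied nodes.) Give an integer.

1

9's neighbors: 2 and 3.
Neighbor pairs that are themselves tied: 9–2–3. Each forms one triangle with 9, for 1 in total.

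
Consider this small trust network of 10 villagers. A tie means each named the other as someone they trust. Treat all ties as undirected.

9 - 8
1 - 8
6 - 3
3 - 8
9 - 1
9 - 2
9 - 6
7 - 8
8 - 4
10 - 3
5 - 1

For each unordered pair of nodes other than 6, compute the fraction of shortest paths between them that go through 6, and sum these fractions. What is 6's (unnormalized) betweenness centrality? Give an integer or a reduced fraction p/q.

2

Pairs whose geodesics pass through 6 — 3–2: 1/2; 3–9: 1/2; 2–10: 1/2; 9–10: 1/2.
All other pairs contribute 0.
Summing the contributions gives betweenness(6) = 2.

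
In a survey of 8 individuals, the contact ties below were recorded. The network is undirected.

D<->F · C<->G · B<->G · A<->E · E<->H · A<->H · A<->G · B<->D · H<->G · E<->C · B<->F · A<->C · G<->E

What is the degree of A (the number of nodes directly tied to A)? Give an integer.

A is directly tied to C, E, G, and H. That is 4 neighbors, so the degree of A is 4.

4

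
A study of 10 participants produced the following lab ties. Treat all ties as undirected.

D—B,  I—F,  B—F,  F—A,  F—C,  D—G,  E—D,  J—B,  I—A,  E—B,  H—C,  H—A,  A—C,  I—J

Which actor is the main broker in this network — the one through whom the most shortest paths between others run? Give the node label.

Unnormalized betweenness of each node: A:16/3, B:113/6, C:5/2, D:8, E:0, F:91/6, G:0, H:0, I:19/6, J:2.
B has the largest value, 113/6, making it the main broker — the node through which the most shortest paths run.

B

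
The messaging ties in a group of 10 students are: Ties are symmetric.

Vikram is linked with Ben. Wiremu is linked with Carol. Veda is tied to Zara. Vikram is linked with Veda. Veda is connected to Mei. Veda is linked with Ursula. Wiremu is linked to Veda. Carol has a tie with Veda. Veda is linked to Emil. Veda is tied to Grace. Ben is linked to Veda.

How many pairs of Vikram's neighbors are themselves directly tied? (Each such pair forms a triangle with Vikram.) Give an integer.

Vikram's neighbors: Ben and Veda.
Neighbor pairs that are themselves tied: Vikram–Ben–Veda. Each forms one triangle with Vikram, for 1 in total.

1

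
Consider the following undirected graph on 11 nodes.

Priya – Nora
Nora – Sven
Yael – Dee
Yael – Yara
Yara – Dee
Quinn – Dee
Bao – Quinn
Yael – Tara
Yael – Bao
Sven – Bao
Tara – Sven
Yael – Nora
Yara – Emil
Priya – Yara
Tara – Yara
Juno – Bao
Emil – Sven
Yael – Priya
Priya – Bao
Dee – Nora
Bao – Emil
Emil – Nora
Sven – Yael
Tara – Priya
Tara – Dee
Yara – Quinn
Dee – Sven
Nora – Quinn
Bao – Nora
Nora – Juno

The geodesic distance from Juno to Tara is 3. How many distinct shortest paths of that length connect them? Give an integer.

7

The shortest distance is 3. The length-3 paths are: Juno–Nora–Priya–Tara; Juno–Bao–Priya–Tara; Juno–Nora–Yael–Tara; Juno–Bao–Yael–Tara; Juno–Nora–Dee–Tara; Juno–Nora–Sven–Tara (and 1 more).
That gives 7 distinct shortest paths.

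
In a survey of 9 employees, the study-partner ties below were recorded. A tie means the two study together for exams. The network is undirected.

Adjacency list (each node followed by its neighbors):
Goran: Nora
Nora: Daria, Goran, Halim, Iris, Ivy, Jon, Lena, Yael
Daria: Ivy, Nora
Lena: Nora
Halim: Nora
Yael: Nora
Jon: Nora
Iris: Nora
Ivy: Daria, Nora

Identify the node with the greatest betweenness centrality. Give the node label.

Nora

Unnormalized betweenness of each node: Daria:0, Goran:0, Halim:0, Iris:0, Ivy:0, Jon:0, Lena:0, Nora:27, Yael:0.
Nora has the largest value, 27, making it the main broker — the node through which the most shortest paths run.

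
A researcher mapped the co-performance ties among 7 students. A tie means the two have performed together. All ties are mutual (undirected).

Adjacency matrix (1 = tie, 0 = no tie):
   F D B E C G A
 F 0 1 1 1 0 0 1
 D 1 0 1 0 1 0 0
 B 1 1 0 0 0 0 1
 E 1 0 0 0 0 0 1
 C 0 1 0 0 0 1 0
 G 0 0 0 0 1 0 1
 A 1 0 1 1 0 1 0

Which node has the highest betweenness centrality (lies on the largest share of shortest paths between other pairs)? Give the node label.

A

Unnormalized betweenness of each node: A:4, B:1/2, C:1, D:5/2, E:0, F:5/2, G:3/2.
A has the largest value, 4, making it the main broker — the node through which the most shortest paths run.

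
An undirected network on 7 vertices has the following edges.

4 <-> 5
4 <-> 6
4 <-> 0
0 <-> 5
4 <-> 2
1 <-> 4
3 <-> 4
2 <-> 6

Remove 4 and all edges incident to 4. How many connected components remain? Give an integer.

4

Without 4, the remaining ties split the others into: {1}; {2, 6}; {0, 5}; {3}.
That's 4 separate components.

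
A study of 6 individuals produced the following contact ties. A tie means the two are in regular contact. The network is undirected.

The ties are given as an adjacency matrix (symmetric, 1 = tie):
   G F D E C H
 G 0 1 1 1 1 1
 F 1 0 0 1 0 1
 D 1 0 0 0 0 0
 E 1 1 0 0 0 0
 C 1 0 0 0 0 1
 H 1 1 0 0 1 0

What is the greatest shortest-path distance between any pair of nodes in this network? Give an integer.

Eccentricity of each node (its greatest distance to any other): C:2, D:2, E:2, F:2, G:1, H:2.
The maximum eccentricity is 2, realized for instance by the pair F–D via F – G – D. So the diameter is 2.

2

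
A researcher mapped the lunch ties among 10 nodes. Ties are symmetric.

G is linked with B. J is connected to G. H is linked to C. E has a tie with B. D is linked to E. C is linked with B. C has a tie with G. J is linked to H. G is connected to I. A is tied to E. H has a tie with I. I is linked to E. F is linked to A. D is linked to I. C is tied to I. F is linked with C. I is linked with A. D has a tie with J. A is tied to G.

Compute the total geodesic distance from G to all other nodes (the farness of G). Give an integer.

Distances from G: A:1, B:1, C:1, D:2, E:2, F:2, H:2, I:1, J:1.
Sum = 1 + 1 + 1 + 2 + 2 + 2 + 2 + 1 + 1 = 13.

13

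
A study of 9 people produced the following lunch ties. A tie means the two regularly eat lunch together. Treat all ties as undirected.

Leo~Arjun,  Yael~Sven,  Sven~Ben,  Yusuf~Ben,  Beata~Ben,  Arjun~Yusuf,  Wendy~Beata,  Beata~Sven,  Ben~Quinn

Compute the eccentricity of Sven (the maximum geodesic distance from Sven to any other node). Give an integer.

4

Distances from Sven: Arjun:3, Beata:1, Ben:1, Leo:4, Quinn:2, Wendy:2, Yael:1, Yusuf:2.
The largest is 4 (to Leo), so the eccentricity of Sven is 4.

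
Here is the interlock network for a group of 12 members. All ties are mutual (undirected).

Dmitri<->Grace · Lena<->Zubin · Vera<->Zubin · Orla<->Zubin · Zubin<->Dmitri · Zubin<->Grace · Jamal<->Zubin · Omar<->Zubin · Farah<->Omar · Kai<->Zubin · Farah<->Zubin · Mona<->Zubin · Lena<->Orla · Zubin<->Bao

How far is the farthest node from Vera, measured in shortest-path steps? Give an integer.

2

Distances from Vera: Bao:2, Dmitri:2, Farah:2, Grace:2, Jamal:2, Kai:2, Lena:2, Mona:2, Omar:2, Orla:2, Zubin:1.
The largest is 2 (to Kai, Dmitri, Jamal, Lena, Mona, Farah, Grace, Bao, Omar, and Orla), so the eccentricity of Vera is 2.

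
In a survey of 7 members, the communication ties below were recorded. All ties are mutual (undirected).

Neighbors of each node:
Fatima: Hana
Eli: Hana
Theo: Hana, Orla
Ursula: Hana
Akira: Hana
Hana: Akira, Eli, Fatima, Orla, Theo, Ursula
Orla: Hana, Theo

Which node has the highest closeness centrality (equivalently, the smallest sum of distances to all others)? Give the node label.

Farness (sum of distances to all others) for each node — Akira:11, Eli:11, Fatima:11, Hana:6, Orla:10, Theo:10, Ursula:11.
The smallest farness is 6, for Hana, so Hana has the highest closeness.

Hana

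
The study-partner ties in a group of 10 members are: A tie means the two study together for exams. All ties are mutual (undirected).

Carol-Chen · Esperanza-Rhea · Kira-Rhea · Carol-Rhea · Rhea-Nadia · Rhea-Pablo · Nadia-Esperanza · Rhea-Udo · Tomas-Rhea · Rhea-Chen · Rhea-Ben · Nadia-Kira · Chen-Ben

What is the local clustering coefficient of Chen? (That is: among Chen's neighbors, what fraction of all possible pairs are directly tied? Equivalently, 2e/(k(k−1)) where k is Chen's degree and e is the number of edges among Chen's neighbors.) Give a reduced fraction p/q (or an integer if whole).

2/3

Chen's neighbors: Ben, Carol, and Rhea (k = 3).
Possible neighbor pairs: C(3,2) = 3. Edges among them: Ben–Rhea, Carol–Rhea → e = 2.
Clustering(Chen) = 2/3.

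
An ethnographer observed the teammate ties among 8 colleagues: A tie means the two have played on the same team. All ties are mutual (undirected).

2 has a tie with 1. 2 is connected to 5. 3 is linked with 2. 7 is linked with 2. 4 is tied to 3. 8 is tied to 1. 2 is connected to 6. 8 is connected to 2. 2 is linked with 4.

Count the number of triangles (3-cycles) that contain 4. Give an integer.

1

4's neighbors: 2 and 3.
Neighbor pairs that are themselves tied: 4–2–3. Each forms one triangle with 4, for 1 in total.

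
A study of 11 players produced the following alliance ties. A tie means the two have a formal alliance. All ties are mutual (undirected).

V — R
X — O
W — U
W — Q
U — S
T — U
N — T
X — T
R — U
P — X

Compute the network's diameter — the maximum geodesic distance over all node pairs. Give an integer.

5

Eccentricity of each node (its greatest distance to any other): N:4, O:5, P:5, Q:5, R:4, S:4, T:3, U:3, V:5, W:4, X:4.
The maximum eccentricity is 5, realized for instance by the pair V–P via V – R – U – T – X – P. So the diameter is 5.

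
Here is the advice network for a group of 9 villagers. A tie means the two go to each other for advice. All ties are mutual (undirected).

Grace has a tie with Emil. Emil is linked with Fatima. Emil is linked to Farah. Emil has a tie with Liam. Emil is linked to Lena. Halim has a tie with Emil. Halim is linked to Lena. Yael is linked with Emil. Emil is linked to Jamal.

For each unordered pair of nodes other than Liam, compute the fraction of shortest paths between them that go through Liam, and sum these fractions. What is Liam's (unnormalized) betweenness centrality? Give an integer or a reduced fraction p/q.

0

No shortest path between any pair of other nodes passes through Liam.
Summing the contributions gives betweenness(Liam) = 0.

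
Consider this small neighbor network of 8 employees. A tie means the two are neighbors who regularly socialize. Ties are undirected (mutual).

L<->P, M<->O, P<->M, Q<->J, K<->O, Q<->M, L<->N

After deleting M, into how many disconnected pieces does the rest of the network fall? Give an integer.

3

Without M, the remaining ties split the others into: {K, O}; {L, N, P}; {J, Q}.
That's 3 separate components.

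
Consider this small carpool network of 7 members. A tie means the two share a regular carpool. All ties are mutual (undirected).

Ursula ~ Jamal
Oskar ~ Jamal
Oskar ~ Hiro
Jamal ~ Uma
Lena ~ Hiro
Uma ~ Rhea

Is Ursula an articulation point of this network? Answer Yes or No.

No

Even without Ursula, every remaining node can still reach every other (the residual graph is connected), so Ursula is not a cut vertex.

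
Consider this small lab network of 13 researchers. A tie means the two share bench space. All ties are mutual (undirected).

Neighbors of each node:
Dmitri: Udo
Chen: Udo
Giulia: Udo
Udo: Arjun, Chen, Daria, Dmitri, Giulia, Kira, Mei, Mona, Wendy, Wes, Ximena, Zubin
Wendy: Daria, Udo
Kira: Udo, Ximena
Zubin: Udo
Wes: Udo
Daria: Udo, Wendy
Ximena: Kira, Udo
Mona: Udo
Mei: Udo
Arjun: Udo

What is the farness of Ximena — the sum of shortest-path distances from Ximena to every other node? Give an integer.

22

Distances from Ximena: Arjun:2, Chen:2, Daria:2, Dmitri:2, Giulia:2, Kira:1, Mei:2, Mona:2, Udo:1, Wendy:2, Wes:2, Zubin:2.
Sum = 2 + 2 + 2 + 2 + 2 + 1 + 2 + 2 + 1 + 2 + 2 + 2 = 22.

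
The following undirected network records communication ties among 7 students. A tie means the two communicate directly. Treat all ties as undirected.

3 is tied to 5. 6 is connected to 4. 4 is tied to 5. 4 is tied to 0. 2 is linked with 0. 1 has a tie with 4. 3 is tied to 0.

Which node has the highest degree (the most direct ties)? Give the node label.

Degrees — 0:3, 1:1, 2:1, 3:2, 4:4, 5:2, 6:1.
The maximum is 4, attained only by 4.

4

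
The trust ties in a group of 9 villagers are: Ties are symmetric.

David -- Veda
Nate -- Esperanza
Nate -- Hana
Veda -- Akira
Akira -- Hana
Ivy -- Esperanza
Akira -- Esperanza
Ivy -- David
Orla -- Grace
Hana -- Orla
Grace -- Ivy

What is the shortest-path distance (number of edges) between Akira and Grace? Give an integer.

3

One shortest route is Akira – Hana – Orla – Grace, which uses 3 edges, and at distance 2 from Akira we only reach {David, Ivy, Nate, Orla}, which does not include Grace. So d(Akira,Grace) = 3.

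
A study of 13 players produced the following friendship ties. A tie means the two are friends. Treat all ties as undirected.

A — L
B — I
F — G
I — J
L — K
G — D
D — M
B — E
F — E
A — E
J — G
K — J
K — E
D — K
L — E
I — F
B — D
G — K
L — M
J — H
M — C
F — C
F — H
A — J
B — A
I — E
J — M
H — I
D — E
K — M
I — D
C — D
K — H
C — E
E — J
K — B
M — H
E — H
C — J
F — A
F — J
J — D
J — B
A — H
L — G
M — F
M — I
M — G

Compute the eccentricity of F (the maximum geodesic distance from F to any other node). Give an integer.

2

Distances from F: A:1, B:2, C:1, D:2, E:1, G:1, H:1, I:1, J:1, K:2, L:2, M:1.
The largest is 2 (to D, K, L, and B), so the eccentricity of F is 2.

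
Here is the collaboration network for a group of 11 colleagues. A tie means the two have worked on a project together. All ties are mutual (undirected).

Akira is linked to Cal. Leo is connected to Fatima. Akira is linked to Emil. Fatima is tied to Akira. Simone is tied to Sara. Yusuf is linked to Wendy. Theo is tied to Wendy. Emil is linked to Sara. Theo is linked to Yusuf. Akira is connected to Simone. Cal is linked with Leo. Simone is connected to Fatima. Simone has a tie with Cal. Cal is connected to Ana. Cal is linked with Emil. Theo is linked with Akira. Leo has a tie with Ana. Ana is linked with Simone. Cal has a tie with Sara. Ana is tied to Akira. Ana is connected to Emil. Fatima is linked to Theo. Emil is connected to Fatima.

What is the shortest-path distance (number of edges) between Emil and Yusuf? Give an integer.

3

One shortest route is Emil – Akira – Theo – Yusuf, which uses 3 edges, and at distance 2 from Emil we only reach {Leo, Simone, Theo}, which does not include Yusuf. So d(Emil,Yusuf) = 3.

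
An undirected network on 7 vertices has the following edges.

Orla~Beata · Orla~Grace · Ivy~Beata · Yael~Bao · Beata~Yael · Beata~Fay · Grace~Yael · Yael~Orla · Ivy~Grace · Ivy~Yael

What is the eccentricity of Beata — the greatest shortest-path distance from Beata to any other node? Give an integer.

Distances from Beata: Bao:2, Fay:1, Grace:2, Ivy:1, Orla:1, Yael:1.
The largest is 2 (to Grace and Bao), so the eccentricity of Beata is 2.

2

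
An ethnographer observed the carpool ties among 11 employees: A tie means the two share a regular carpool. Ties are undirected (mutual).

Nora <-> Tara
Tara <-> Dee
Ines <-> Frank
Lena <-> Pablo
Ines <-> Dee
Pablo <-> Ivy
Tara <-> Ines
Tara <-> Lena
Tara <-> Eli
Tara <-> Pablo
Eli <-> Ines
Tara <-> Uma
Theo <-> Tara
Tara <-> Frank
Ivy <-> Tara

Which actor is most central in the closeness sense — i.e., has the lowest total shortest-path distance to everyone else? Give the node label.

Tara

Farness (sum of distances to all others) for each node — Dee:18, Eli:18, Frank:18, Ines:16, Ivy:18, Lena:18, Nora:19, Pablo:17, Tara:10, Theo:19, Uma:19.
The smallest farness is 10, for Tara, so Tara has the highest closeness.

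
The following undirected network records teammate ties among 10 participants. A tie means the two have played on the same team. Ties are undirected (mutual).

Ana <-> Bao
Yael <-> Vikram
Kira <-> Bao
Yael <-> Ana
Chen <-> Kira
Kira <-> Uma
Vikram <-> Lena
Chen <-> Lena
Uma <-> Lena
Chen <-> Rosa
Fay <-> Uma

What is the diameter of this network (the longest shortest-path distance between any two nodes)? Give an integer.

Eccentricity of each node (its greatest distance to any other): Ana:4, Bao:3, Chen:3, Fay:4, Kira:3, Lena:3, Rosa:4, Uma:3, Vikram:3, Yael:4.
The maximum eccentricity is 4, realized for instance by the pair Ana–Rosa via Ana – Bao – Kira – Chen – Rosa. So the diameter is 4.

4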